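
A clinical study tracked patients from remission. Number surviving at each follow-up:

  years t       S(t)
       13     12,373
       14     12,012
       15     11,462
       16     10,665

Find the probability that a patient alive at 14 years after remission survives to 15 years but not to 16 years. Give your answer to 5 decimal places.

0.06635

This is the probability of reaching 15 but not 16, conditional on being alive at 14: (S(15) − S(16)) / S(14).
= (11,462 − 10,665) / 12,012 = 797 / 12,012 = 0.066350.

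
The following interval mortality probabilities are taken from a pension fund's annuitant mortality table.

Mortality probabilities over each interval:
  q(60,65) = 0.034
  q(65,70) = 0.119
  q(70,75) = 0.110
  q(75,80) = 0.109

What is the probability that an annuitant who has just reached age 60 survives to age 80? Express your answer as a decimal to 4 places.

0.6749

The overall survival probability is (1 − 0.034) × (1 − 0.119) × (1 − 0.110) × (1 − 0.109).
= 0.966 × 0.881 × 0.890 × 0.891 = 0.674871.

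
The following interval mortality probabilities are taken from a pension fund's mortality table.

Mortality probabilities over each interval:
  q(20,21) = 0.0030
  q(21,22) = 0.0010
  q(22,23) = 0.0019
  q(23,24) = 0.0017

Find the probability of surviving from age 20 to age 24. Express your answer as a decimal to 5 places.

0.99242

The overall survival probability is (1 − 0.0030) × (1 − 0.0010) × (1 − 0.0019) × (1 − 0.0017).
= 0.9970 × 0.9990 × 0.9981 × 0.9983 = 0.992421.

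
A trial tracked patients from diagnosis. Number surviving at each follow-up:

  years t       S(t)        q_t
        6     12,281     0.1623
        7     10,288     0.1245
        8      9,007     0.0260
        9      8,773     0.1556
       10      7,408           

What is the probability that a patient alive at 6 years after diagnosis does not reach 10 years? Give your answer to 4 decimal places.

P(die before 10 | alive at 6) = 1 − S(10)/S(6) = 1 − 7,408/12,281 = (4,873)/12,281 = 0.396792.

0.3968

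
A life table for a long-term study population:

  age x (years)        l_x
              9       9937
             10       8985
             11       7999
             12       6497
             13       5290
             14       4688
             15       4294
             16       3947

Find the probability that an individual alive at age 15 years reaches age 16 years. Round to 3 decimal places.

0.919

The conditional survival probability is l_16/l_15 = 3947/4294 = 0.919190.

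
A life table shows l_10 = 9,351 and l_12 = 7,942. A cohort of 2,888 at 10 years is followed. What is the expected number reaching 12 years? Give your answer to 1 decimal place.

The relevant probability is 7,942/9,351 = 0.849321.
Expected number = 2,888 × 0.849321 = 2452.8.

2452.8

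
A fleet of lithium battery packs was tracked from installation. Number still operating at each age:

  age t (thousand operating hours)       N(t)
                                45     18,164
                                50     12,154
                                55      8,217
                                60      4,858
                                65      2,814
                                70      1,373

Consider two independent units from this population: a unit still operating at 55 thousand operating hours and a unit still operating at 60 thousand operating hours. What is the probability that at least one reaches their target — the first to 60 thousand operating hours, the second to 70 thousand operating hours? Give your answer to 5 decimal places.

p₁ = N(60)/N(55) = 4,858/8,217 = 0.591213; p₂ = N(70)/N(60) = 1,373/4,858 = 0.282627.
P(at least one) = 1 − (1−p₁)(1−p₂) = 1 − 0.408787 × 0.717373 = 0.706747.

0.70675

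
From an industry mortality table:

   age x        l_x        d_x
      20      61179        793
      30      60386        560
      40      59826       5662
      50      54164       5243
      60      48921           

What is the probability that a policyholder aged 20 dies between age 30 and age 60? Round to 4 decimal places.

We want 10|30q20 = (l_30 − l_60)/l_20.
This is the probability of reaching 30 but not 60, conditional on being alive at 20: (l_30 − l_60) / l_20.
= (60386 − 48921) / 61179 = 11465 / 61179 = 0.187401.

0.1874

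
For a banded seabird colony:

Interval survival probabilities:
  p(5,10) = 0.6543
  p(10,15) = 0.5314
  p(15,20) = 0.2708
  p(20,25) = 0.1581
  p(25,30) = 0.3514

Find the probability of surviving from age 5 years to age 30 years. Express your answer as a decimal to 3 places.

Chaining the interval survival probabilities: 0.6543 × 0.5314 × 0.2708 × 0.1581 × 0.3514.
= 0.005231.

0.005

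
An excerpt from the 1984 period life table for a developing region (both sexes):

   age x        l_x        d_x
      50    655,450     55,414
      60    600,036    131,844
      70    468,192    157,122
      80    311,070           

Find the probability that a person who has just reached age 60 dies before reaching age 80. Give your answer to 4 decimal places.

0.4816

P(die before 80 | alive at 60) = 1 − l_80/l_60 = 1 − 311,070/600,036 = (288,966)/600,036 = 0.481581.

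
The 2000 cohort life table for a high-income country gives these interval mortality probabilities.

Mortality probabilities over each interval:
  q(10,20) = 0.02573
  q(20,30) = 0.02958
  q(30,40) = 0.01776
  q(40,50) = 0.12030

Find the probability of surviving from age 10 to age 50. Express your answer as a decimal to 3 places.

P(survive 10→50) = (1 − 0.02573) × (1 − 0.02958) × (1 − 0.01776) × (1 − 0.12030).
= 0.97427 × 0.97042 × 0.98224 × 0.87970 = 0.816942.

0.817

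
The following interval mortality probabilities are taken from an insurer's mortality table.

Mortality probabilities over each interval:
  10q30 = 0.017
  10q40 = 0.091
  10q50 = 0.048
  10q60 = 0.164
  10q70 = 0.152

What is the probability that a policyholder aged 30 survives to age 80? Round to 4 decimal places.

50p30 = (1 − 0.017) × (1 − 0.091) × (1 − 0.048) × (1 − 0.164) × (1 − 0.152).
= 0.983 × 0.909 × 0.952 × 0.836 × 0.848 = 0.603054.

0.6031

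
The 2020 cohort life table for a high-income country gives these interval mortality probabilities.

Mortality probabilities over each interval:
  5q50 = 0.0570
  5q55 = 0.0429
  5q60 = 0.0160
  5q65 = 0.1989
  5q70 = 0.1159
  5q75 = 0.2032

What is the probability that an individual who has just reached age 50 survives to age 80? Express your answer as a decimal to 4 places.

The overall survival probability is (1 − 0.0570) × (1 − 0.0429) × (1 − 0.0160) × (1 − 0.1989) × (1 − 0.1159) × (1 − 0.2032).
= 0.9430 × 0.9571 × 0.9840 × 0.8011 × 0.8841 × 0.7968 = 0.501189.

0.5012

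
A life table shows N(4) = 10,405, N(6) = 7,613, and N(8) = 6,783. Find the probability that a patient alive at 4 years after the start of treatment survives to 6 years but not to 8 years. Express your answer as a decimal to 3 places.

This is the probability of reaching 6 but not 8, conditional on being alive at 4: (N(6) − N(8)) / N(4).
= (7,613 − 6,783) / 10,405 = 830 / 10,405 = 0.079769.

0.080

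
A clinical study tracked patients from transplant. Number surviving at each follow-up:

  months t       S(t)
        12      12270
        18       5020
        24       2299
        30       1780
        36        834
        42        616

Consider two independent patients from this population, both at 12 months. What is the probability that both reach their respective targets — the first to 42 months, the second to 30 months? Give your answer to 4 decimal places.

0.0073

p₁ = S(42)/S(12) = 616/12270 = 0.050204; p₂ = S(30)/S(12) = 1780/12270 = 0.145069.
P(both) = p₁ × p₂ = 0.050204 × 0.145069 = 0.007283.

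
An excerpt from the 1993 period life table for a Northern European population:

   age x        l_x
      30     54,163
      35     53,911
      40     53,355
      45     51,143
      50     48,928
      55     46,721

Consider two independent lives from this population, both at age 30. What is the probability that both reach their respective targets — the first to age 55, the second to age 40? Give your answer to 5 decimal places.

0.84973

p₁ = l_55/l_30 = 46,721/54,163 = 0.862600; p₂ = l_40/l_30 = 53,355/54,163 = 0.985082.
P(both) = p₁ × p₂ = 0.862600 × 0.985082 = 0.849732.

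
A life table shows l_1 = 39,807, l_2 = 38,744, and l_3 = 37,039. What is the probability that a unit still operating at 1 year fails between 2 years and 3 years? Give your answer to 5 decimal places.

This is the probability of reaching 2 but not 3, conditional on being operational at 1: (l_2 − l_3) / l_1.
= (38,744 − 37,039) / 39,807 = 1,705 / 39,807 = 0.042832.

0.04283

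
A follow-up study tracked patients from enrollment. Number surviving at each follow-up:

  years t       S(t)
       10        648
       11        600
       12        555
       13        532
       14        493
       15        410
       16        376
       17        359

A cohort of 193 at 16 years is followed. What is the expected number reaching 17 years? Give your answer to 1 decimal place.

The relevant probability is 359/376 = 0.954787.
Expected number = 193 × 0.954787 = 184.3.

184.3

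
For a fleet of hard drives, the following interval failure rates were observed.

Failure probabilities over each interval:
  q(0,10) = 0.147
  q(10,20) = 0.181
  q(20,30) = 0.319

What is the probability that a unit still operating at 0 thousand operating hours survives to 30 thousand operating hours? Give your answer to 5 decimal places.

The overall survival probability is (1 − 0.147) × (1 − 0.181) × (1 − 0.319).
= 0.853 × 0.819 × 0.681 = 0.475751.

0.47575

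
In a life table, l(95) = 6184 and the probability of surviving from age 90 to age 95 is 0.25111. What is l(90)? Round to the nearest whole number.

24627

l(90) = l(95) / p = 6184 / 0.25111 = 24627.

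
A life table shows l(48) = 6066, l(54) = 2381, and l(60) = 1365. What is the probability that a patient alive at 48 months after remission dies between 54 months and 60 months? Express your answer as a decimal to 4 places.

This is the probability of reaching 54 but not 60, conditional on being alive at 48: (l(54) − l(60)) / l(48).
= (2381 − 1365) / 6066 = 1016 / 6066 = 0.167491.

0.1675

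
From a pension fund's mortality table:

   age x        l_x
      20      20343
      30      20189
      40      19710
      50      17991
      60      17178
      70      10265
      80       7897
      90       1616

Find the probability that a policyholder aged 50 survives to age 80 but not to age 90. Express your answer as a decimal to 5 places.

We want 30|10q50 = (l_80 − l_90)/l_50.
This is the probability of reaching 80 but not 90, conditional on being alive at 50: (l_80 − l_90) / l_50.
= (7897 − 1616) / 17991 = 6281 / 17991 = 0.349119.

0.34912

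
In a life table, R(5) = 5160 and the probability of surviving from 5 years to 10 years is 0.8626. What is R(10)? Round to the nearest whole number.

R(10) = R(5) × p = 5160 × 0.8626 = 4451.

4451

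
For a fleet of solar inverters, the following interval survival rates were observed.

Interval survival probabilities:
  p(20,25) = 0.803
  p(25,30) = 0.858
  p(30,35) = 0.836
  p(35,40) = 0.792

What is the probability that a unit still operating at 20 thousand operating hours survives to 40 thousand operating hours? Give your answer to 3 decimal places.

P(survive 20→40) = 0.803 × 0.858 × 0.836 × 0.792.
= 0.456178.

0.456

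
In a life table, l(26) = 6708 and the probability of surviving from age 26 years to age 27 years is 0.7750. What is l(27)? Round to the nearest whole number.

5199

l(27) = l(26) × p = 6708 × 0.7750 = 5199.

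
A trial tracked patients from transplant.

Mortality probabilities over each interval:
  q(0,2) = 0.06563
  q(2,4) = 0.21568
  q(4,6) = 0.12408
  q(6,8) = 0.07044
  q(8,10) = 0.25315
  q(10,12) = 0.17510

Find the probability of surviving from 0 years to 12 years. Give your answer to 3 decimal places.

0.368

P(survive 0→12) = (1 − 0.06563) × (1 − 0.21568) × (1 − 0.12408) × (1 − 0.07044) × (1 − 0.25315) × (1 − 0.17510).
= 0.93437 × 0.78432 × 0.87592 × 0.92956 × 0.74685 × 0.82490 = 0.367611.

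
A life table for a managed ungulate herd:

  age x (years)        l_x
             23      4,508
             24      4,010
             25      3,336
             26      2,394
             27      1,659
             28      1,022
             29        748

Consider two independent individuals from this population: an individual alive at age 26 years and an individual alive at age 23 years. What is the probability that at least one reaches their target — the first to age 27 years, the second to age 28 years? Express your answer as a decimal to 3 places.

p₁ = l_27/l_26 = 1,659/2,394 = 0.692982; p₂ = l_28/l_23 = 1,022/4,508 = 0.226708.
P(at least one) = 1 − (1−p₁)(1−p₂) = 1 − 0.307018 × 0.773292 = 0.762585.

0.763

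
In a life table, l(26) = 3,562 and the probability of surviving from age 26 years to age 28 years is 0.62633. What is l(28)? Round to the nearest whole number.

l(28) = l(26) × p = 3,562 × 0.62633 = 2231.

2231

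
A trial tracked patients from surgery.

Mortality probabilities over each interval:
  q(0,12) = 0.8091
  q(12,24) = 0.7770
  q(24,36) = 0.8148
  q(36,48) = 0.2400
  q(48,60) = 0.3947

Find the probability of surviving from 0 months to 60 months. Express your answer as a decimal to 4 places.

The overall survival probability is (1 − 0.8091) × (1 − 0.7770) × (1 − 0.8148) × (1 − 0.2400) × (1 − 0.3947).
= 0.1909 × 0.2230 × 0.1852 × 0.7600 × 0.6053 = 0.003627.

0.0036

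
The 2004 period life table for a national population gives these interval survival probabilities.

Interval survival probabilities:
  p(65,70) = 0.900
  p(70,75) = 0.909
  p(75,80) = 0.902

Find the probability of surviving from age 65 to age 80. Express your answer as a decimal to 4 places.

The overall survival probability is 0.900 × 0.909 × 0.902.
= 0.737926.

0.7379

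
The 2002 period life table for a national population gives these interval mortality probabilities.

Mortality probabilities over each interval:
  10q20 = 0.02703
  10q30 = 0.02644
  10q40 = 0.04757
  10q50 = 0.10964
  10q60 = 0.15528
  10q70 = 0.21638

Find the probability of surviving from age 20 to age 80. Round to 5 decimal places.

0.53172

60p20 = (1 − 0.02703) × (1 − 0.02644) × (1 − 0.04757) × (1 − 0.10964) × (1 − 0.15528) × (1 − 0.21638).
= 0.97297 × 0.97356 × 0.95243 × 0.89036 × 0.84472 × 0.78362 = 0.531715.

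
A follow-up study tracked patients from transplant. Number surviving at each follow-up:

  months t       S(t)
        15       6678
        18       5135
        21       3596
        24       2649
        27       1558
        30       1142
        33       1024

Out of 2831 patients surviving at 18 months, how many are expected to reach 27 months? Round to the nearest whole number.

859

The relevant probability is 1558/5135 = 0.303408.
Expected number = 2831 × 0.303408 = 859.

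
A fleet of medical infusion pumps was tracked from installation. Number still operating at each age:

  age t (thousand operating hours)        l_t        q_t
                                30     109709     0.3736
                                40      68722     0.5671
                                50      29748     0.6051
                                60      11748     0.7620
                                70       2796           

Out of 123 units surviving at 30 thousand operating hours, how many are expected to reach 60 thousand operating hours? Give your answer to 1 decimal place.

13.2

The relevant probability is 11748/109709 = 0.107083.
Expected number = 123 × 0.107083 = 13.2.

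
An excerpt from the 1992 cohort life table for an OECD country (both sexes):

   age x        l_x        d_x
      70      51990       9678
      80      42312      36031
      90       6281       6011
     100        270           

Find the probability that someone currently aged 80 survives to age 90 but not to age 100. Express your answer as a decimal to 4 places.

We want 10|10q80 = (l_90 − l_100)/l_80.
This is the probability of reaching 90 but not 100, conditional on being alive at 80: (l_90 − l_100) / l_80.
= (6281 − 270) / 42312 = 6011 / 42312 = 0.142064.

0.1421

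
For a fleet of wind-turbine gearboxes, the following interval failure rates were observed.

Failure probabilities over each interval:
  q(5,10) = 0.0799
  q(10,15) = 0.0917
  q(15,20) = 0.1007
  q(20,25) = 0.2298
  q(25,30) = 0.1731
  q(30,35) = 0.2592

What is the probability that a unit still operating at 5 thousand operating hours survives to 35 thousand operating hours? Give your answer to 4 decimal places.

0.3546

The overall survival probability is (1 − 0.0799) × (1 − 0.0917) × (1 − 0.1007) × (1 − 0.2298) × (1 − 0.1731) × (1 − 0.2592).
= 0.9201 × 0.9083 × 0.8993 × 0.7702 × 0.8269 × 0.7408 = 0.354590.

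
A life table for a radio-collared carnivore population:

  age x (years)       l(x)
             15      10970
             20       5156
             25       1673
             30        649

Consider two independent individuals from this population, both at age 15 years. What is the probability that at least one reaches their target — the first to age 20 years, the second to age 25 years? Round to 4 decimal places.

0.5508

p₁ = l(20)/l(15) = 5156/10970 = 0.470009; p₂ = l(25)/l(15) = 1673/10970 = 0.152507.
P(at least one) = 1 − (1−p₁)(1−p₂) = 1 − 0.529991 × 0.847493 = 0.550836.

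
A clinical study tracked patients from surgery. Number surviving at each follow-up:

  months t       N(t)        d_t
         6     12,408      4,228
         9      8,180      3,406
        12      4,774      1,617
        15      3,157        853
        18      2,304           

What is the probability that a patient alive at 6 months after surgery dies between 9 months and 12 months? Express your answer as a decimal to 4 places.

This is the probability of reaching 9 but not 12, conditional on being alive at 6: (N(9) − N(12)) / N(6).
= (8,180 − 4,774) / 12,408 = 3,406 / 12,408 = 0.274500.

0.2745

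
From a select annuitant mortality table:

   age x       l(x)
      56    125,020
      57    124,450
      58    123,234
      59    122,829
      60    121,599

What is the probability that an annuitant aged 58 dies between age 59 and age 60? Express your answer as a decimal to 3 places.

0.010

This is the probability of reaching 59 but not 60, conditional on being alive at 58: (l(59) − l(60)) / l(58).
= (122,829 − 121,599) / 123,234 = 1,230 / 123,234 = 0.009981.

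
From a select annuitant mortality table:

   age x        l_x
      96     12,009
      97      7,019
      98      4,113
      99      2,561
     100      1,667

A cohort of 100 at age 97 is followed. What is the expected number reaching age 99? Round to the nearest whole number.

The relevant probability is 2,561/7,019 = 0.364867.
Expected number = 100 × 0.364867 = 36.

36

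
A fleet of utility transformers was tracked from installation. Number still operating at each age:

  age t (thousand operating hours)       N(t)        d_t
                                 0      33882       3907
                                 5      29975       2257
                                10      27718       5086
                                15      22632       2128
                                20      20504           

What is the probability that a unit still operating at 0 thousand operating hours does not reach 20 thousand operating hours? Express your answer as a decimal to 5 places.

0.39484

P(fail before 20 | operational at 0) = 1 − N(20)/N(0) = 1 − 20504/33882 = (13378)/33882 = 0.394841.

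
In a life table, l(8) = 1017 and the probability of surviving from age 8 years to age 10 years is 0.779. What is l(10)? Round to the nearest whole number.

l(10) = l(8) × p = 1017 × 0.779 = 792.

792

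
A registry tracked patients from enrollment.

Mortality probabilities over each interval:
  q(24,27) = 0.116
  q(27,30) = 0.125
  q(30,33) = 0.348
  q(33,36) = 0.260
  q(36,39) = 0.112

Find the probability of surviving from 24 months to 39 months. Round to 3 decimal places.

Chaining the interval survival probabilities: (1 − 0.116) × (1 − 0.125) × (1 − 0.348) × (1 − 0.260) × (1 − 0.112).
= 0.884 × 0.875 × 0.652 × 0.740 × 0.888 = 0.331400.

0.331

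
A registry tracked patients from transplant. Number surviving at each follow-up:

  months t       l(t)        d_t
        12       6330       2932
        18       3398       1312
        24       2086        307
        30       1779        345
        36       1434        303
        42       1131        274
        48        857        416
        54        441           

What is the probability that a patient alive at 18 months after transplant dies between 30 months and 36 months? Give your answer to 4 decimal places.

This is the probability of reaching 30 but not 36, conditional on being alive at 18: (l(30) − l(36)) / l(18).
= (1779 − 1434) / 3398 = 345 / 3398 = 0.101530.

0.1015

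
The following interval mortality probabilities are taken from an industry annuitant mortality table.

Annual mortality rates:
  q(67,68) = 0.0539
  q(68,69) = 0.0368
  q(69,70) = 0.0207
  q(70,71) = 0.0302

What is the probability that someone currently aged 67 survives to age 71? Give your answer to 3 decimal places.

0.865

Chaining the interval survival probabilities: (1 − 0.0539) × (1 − 0.0368) × (1 − 0.0207) × (1 − 0.0302).
= 0.9461 × 0.9632 × 0.9793 × 0.9698 = 0.865469.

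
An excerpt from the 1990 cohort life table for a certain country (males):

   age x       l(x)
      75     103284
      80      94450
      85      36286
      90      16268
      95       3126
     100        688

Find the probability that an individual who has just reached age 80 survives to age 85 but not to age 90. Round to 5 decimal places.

0.21194

This is the probability of reaching 85 but not 90, conditional on being alive at 80: (l(85) − l(90)) / l(80).
= (36286 − 16268) / 94450 = 20018 / 94450 = 0.211943.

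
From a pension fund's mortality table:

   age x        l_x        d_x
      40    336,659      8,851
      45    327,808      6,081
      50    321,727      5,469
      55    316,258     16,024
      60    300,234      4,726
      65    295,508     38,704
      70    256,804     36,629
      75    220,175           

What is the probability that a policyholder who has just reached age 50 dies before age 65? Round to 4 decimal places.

0.0815

P(die before 65 | alive at 50) = 1 − l_65/l_50 = 1 − 295,508/321,727 = (26,219)/321,727 = 0.081495.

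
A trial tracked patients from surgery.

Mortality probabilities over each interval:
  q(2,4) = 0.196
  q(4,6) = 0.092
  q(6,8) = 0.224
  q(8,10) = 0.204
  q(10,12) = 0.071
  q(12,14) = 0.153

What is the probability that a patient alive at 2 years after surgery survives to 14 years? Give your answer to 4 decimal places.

0.3548

The overall survival probability is (1 − 0.196) × (1 − 0.092) × (1 − 0.224) × (1 − 0.204) × (1 − 0.071) × (1 − 0.153).
= 0.804 × 0.908 × 0.776 × 0.796 × 0.929 × 0.847 = 0.354826.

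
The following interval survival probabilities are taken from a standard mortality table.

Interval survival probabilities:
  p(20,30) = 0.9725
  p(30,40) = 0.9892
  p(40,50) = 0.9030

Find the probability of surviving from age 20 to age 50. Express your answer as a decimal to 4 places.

P(survive 20→50) = 0.9725 × 0.9892 × 0.9030.
= 0.868683.

0.8687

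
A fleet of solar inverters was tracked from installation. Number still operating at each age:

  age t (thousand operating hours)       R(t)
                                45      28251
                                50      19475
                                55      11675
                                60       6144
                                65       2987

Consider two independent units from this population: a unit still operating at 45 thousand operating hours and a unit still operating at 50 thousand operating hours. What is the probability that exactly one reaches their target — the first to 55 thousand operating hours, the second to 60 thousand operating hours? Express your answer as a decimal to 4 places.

p₁ = R(55)/R(45) = 11675/28251 = 0.413260; p₂ = R(60)/R(50) = 6144/19475 = 0.315481.
P(exactly one) = p₁(1−p₂) + (1−p₁)p₂ = 0.282884 + 0.185105 = 0.467990.

0.4680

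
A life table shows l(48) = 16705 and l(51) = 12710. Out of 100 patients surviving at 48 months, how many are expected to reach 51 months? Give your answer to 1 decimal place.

76.1

The relevant probability is 12710/16705 = 0.760850.
Expected number = 100 × 0.760850 = 76.1.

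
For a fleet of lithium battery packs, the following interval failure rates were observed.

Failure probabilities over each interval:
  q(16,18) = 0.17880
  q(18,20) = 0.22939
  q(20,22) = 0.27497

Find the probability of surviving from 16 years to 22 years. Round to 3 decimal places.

Chaining the interval survival probabilities: (1 − 0.17880) × (1 − 0.22939) × (1 − 0.27497).
= 0.82120 × 0.77061 × 0.72503 = 0.458817.

0.459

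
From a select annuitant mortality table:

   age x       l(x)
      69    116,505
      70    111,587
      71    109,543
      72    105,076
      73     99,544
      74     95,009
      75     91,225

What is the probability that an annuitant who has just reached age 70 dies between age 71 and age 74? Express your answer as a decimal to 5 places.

This is the probability of reaching 71 but not 74, conditional on being alive at 70: (l(71) − l(74)) / l(70).
= (109,543 − 95,009) / 111,587 = 14,534 / 111,587 = 0.130248.

0.13025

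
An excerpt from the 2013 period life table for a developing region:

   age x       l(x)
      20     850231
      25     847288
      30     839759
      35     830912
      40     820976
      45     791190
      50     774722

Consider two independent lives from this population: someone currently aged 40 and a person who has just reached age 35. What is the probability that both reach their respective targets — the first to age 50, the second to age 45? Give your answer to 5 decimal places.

p₁ = l(50)/l(40) = 774722/820976 = 0.943660; p₂ = l(45)/l(35) = 791190/830912 = 0.952195.
P(both) = p₁ × p₂ = 0.943660 × 0.952195 = 0.898548.

0.89855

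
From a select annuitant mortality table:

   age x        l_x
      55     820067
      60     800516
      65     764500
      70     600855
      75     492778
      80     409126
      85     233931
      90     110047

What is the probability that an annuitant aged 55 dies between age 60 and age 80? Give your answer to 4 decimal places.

0.4773

We want 5|20q55 = (l_60 − l_80)/l_55.
This is the probability of reaching 60 but not 80, conditional on being alive at 55: (l_60 − l_80) / l_55.
= (800516 − 409126) / 820067 = 391390 / 820067 = 0.477266.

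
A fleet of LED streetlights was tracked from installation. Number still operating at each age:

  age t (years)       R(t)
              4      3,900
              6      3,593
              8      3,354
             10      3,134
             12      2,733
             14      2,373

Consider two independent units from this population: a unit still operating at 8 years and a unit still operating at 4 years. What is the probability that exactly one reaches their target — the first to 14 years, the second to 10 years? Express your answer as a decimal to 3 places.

0.374

p₁ = R(14)/R(8) = 2,373/3,354 = 0.707513; p₂ = R(10)/R(4) = 3,134/3,900 = 0.803590.
P(exactly one) = p₁(1−p₂) + (1−p₁)p₂ = 0.138963 + 0.235040 = 0.374002.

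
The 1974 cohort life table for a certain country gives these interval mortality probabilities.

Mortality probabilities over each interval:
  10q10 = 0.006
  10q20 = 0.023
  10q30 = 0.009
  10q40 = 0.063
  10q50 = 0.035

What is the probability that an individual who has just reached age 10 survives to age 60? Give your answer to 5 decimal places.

Chaining the interval survival probabilities: (1 − 0.006) × (1 − 0.023) × (1 − 0.009) × (1 − 0.063) × (1 − 0.035).
= 0.994 × 0.977 × 0.991 × 0.937 × 0.965 = 0.870205.

0.87020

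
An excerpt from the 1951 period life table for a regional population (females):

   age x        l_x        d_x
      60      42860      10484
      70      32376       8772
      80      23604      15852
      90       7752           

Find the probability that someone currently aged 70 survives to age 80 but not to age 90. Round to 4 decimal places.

We want 10|10q70 = (l_80 − l_90)/l_70.
This is the probability of reaching 80 but not 90, conditional on being alive at 70: (l_80 − l_90) / l_70.
= (23604 − 7752) / 32376 = 15852 / 32376 = 0.489622.

0.4896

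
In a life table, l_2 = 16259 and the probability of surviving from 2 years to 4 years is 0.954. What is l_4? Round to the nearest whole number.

15511

l_4 = l_2 × p = 16259 × 0.954 = 15511.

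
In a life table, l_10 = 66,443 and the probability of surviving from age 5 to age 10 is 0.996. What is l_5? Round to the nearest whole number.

l_5 = l_10 / p = 66,443 / 0.996 = 66710.

66710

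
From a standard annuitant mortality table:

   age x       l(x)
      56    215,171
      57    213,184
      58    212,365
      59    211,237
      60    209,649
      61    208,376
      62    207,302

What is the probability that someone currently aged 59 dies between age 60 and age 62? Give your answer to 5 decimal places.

0.01111

This is the probability of reaching 60 but not 62, conditional on being alive at 59: (l(60) − l(62)) / l(59).
= (209,649 − 207,302) / 211,237 = 2,347 / 211,237 = 0.011111.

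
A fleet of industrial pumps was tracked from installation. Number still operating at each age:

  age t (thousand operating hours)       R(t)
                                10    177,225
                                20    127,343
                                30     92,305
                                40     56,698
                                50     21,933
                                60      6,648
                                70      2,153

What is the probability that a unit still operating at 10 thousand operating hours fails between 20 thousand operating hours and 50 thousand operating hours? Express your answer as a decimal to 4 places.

This is the probability of reaching 20 but not 50, conditional on being operational at 10: (R(20) − R(50)) / R(10).
= (127,343 − 21,933) / 177,225 = 105,410 / 177,225 = 0.594781.

0.5948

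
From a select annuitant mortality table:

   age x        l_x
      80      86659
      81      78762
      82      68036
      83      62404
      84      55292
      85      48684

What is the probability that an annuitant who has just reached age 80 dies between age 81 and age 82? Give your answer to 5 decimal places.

We want 1|1q80 = (l_81 − l_82)/l_80.
This is the probability of reaching 81 but not 82, conditional on being alive at 80: (l_81 − l_82) / l_80.
= (78762 − 68036) / 86659 = 10726 / 86659 = 0.123772.

0.12377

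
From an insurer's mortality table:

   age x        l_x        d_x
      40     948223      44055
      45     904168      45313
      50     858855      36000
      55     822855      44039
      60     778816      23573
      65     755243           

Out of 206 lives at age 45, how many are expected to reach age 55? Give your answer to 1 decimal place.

187.5

The relevant probability is 822855/904168 = 0.910069.
Expected number = 206 × 0.910069 = 187.5.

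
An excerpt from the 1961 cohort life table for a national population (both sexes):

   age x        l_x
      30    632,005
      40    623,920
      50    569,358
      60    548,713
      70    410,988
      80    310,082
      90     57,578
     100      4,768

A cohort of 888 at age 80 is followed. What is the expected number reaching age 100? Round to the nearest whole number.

14

The relevant probability is 4,768/310,082 = 0.015377.
Expected number = 888 × 0.015377 = 14.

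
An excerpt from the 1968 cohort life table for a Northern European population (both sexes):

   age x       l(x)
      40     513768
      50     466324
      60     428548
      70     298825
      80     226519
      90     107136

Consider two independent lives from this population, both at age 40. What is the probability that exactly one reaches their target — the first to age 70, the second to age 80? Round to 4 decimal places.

p₁ = l(70)/l(40) = 298825/513768 = 0.581634; p₂ = l(80)/l(40) = 226519/513768 = 0.440897.
P(exactly one) = p₁(1−p₂) + (1−p₁)p₂ = 0.325193 + 0.184456 = 0.509650.

0.5096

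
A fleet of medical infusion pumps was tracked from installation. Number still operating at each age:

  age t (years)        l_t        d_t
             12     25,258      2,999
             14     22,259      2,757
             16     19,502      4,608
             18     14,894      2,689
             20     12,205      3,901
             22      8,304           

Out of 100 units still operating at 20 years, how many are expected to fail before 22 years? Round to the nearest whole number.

The relevant probability is 1 − 8,304/12,205 = 0.319623.
Expected number = 100 × 0.319623 = 32.

32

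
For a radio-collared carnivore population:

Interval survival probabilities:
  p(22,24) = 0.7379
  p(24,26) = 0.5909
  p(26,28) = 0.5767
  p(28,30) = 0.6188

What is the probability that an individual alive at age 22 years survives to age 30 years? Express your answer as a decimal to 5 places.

The overall survival probability is 0.7379 × 0.5909 × 0.5767 × 0.6188.
= 0.155601.

0.15560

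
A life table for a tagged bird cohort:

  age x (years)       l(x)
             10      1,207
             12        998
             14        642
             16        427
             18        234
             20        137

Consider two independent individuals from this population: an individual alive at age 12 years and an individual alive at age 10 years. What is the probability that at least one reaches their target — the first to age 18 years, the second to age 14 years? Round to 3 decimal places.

0.642

p₁ = l(18)/l(12) = 234/998 = 0.234469; p₂ = l(14)/l(10) = 642/1,207 = 0.531897.
P(at least one) = 1 − (1−p₁)(1−p₂) = 1 − 0.765531 × 0.468103 = 0.641653.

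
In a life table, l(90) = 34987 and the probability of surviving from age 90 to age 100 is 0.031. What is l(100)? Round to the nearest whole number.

1085

l(100) = l(90) × p = 34987 × 0.031 = 1085.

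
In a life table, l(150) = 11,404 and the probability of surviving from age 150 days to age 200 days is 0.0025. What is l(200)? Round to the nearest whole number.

l(200) = l(150) × p = 11,404 × 0.0025 = 29.

29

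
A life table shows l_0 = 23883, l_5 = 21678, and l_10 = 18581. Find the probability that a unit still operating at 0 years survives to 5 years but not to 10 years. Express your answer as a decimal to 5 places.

0.12967

This is the probability of reaching 5 but not 10, conditional on being operational at 0: (l_5 − l_10) / l_0.
= (21678 − 18581) / 23883 = 3097 / 23883 = 0.129674.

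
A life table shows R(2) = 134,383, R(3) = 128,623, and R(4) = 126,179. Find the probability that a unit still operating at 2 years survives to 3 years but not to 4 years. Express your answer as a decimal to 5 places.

This is the probability of reaching 3 but not 4, conditional on being operational at 2: (R(3) − R(4)) / R(2).
= (128,623 − 126,179) / 134,383 = 2,444 / 134,383 = 0.018187.

0.01819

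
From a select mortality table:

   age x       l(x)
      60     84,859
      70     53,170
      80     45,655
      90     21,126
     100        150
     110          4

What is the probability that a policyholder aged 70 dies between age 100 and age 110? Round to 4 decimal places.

This is the probability of reaching 100 but not 110, conditional on being alive at 70: (l(100) − l(110)) / l(70).
= (150 − 4) / 53,170 = 146 / 53,170 = 0.002746.

0.0027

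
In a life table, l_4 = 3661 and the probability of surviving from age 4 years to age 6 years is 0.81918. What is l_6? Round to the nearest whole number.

l_6 = l_4 × p = 3661 × 0.81918 = 2999.

2999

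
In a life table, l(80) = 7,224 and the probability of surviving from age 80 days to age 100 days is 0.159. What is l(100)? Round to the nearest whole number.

1149

l(100) = l(80) × p = 7,224 × 0.159 = 1149.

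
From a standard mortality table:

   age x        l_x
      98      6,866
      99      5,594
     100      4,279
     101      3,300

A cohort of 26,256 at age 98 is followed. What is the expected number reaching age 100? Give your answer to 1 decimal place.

The relevant probability is 4,279/6,866 = 0.623216.
Expected number = 26,256 × 0.623216 = 16363.2.

16363.2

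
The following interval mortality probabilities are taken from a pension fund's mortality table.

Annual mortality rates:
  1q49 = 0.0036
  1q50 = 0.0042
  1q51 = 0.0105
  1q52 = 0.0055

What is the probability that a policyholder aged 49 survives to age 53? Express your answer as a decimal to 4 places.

0.9764

4p49 = (1 − 0.0036) × (1 − 0.0042) × (1 − 0.0105) × (1 − 0.0055).
= 0.9964 × 0.9958 × 0.9895 × 0.9945 = 0.976397.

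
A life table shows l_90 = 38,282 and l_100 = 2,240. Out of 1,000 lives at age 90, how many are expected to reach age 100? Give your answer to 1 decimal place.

58.5

The relevant probability is 2,240/38,282 = 0.058513.
Expected number = 1,000 × 0.058513 = 58.5.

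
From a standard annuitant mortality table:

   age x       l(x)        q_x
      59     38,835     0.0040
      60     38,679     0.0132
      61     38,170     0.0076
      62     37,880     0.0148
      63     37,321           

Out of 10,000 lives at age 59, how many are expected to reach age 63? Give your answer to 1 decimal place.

9610.1

The relevant probability is 37,321/38,835 = 0.961015.
Expected number = 10,000 × 0.961015 = 9610.1.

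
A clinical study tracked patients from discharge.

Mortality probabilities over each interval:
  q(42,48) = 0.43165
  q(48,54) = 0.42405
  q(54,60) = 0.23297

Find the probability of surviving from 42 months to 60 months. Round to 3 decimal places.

The overall survival probability is (1 − 0.43165) × (1 − 0.42405) × (1 − 0.23297).
= 0.56835 × 0.57595 × 0.76703 = 0.251081.

0.251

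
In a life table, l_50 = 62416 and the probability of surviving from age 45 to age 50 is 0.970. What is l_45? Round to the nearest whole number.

l_45 = l_50 / p = 62416 / 0.970 = 64346.

64346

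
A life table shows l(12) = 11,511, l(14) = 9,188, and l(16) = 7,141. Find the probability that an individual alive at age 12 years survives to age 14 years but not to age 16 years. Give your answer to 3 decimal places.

This is the probability of reaching 14 but not 16, conditional on being alive at 12: (l(14) − l(16)) / l(12).
= (9,188 − 7,141) / 11,511 = 2,047 / 11,511 = 0.177830.

0.178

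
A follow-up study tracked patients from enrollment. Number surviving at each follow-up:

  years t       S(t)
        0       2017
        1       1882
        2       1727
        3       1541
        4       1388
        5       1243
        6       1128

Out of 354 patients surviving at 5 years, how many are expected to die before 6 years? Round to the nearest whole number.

33

The relevant probability is 1 − 1128/1243 = 0.092518.
Expected number = 354 × 0.092518 = 33.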